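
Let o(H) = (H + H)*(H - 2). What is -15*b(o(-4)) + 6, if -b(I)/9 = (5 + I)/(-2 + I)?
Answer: 7431/46 ≈ 161.54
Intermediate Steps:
o(H) = 2*H*(-2 + H) (o(H) = (2*H)*(-2 + H) = 2*H*(-2 + H))
b(I) = -9*(5 + I)/(-2 + I)
-15*b(o(-4)) + 6 = -135*(-5 - 2*(-4)*(-2 - 4))/(-2 + 2*(-4)*(-2 - 4)) + 6 = -135*(-5 - 2*(-4)*(-6))/(-2 + 2*(-4)*(-6)) + 6 = -135*(-5 - 1*48)/(-2 + 48) + 6 = -135*(-5 - 48)/46 + 6 = -135*(-53)/46 + 6 = -15*(-477/46) + 6 = 7155/46 + 6 = 7431/46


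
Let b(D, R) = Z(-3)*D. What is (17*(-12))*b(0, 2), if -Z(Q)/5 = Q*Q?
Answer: 0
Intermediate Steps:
Z(Q) = -5*Q² (Z(Q) = -5*Q*Q = -5*Q²)
b(D, R) = -45*D (b(D, R) = (-5*(-3)²)*D = (-5*9)*D = -45*D)
(17*(-12))*b(0, 2) = (17*(-12))*(-45*0) = -204*0 = 0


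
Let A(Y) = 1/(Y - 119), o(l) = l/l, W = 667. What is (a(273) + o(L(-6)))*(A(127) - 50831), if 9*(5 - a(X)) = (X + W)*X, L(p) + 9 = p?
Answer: 5796210789/4 ≈ 1.4491e+9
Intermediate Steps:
L(p) = -9 + p
o(l) = 1
a(X) = 5 - X*(667 + X)/9 (a(X) = 5 - (X + 667)*X/9 = 5 - (667 + X)*X/9 = 5 - X*(667 + X)/9)
A(Y) = 1/(-119 + Y)
(a(273) + o(L(-6)))*(A(127) - 50831) = ((5 - 667/9*273 - ⅑*273²) + 1)*(1/(-119 + 127) - 50831) = ((5 - 60697/3 - ⅑*74529) + 1)*(1/8 - 50831) = ((5 - 60697/3 - 8281) + 1)*(⅛ - 50831) = (-85525/3 + 1)*(-406647/8) = -85522/3*(-406647/8) = 5796210789/4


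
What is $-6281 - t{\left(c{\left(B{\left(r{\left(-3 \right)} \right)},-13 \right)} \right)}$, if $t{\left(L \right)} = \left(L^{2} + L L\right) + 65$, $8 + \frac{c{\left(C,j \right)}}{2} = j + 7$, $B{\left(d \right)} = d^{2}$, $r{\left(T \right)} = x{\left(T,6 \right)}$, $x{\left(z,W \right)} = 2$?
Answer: $-7914$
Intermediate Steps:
$r{\left(T \right)} = 2$
$c{\left(C,j \right)} = -2 + 2 j$ ($c{\left(C,j \right)} = -16 + 2 \left(j + 7\right) = -16 + 2 \left(7 + j\right) = -16 + \left(14 + 2 j\right) = -2 + 2 j$)
$t{\left(L \right)} = 65 + 2 L^{2}$ ($t{\left(L \right)} = \left(L^{2} + L^{2}\right) + 65 = 2 L^{2} + 65 = 65 + 2 L^{2}$)
$-6281 - t{\left(c{\left(B{\left(r{\left(-3 \right)} \right)},-13 \right)} \right)} = -6281 - \left(65 + 2 \left(-2 + 2 \left(-13\right)\right)^{2}\right) = -6281 - \left(65 + 2 \left(-2 - 26\right)^{2}\right) = -6281 - \left(65 + 2 \left(-28\right)^{2}\right) = -6281 - \left(65 + 2 \cdot 784\right) = -6281 - \left(65 + 1568\right) = -6281 - 1633 = -7914$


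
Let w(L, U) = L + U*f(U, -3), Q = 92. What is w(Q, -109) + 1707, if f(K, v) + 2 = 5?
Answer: 1472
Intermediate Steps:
f(K, v) = 3 (f(K, v) = -2 + 5 = 3)
w(L, U) = L + 3*U (w(L, U) = L + U*3 = L + 3*U)
w(Q, -109) + 1707 = (92 + 3*(-109)) + 1707 = (92 - 327) + 1707 = -235 + 1707 = 1472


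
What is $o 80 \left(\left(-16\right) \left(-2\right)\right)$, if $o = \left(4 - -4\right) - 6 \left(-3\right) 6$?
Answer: $296960$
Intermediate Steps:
$o = 116$ ($o = \left(4 + 4\right) - \left(-18\right) 6 = 8 - -108 = 8 + 108 = 116$)
$o 80 \left(\left(-16\right) \left(-2\right)\right) = 116 \cdot 80 \left(\left(-16\right) \left(-2\right)\right) = 9280 \cdot 32 = 296960$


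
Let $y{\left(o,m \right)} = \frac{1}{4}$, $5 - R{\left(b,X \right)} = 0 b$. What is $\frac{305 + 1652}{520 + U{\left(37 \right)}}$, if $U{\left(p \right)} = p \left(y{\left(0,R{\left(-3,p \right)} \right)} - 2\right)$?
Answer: $\frac{7828}{1821} \approx 4.2987$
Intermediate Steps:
$R{\left(b,X \right)} = 5$ ($R{\left(b,X \right)} = 5 - 0 b = 5 - 0 = 5 + 0 = 5$)
$y{\left(o,m \right)} = \frac{1}{4}$
$U{\left(p \right)} = - \frac{7 p}{4}$ ($U{\left(p \right)} = p \left(\frac{1}{4} - 2\right) = p \left(- \frac{7}{4}\right) = - \frac{7 p}{4}$)
$\frac{305 + 1652}{520 + U{\left(37 \right)}} = \frac{305 + 1652}{520 - \frac{259}{4}} = \frac{1957}{520 - \frac{259}{4}} = \frac{1957}{\frac{1821}{4}} = 1957 \cdot \frac{4}{1821} = \frac{7828}{1821}$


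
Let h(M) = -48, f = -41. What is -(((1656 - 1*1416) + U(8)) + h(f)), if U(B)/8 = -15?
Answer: -72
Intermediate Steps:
U(B) = -120 (U(B) = 8*(-15) = -120)
-(((1656 - 1*1416) + U(8)) + h(f)) = -(((1656 - 1*1416) - 120) - 48) = -(((1656 - 1416) - 120) - 48) = -((240 - 120) - 48) = -(120 - 48) = -1*72 = -72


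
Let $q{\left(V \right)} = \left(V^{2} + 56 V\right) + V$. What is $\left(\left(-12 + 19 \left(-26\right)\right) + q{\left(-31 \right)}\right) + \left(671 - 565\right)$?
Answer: $-1206$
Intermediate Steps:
$q{\left(V \right)} = V^{2} + 57 V$
$\left(\left(-12 + 19 \left(-26\right)\right) + q{\left(-31 \right)}\right) + \left(671 - 565\right) = \left(\left(-12 + 19 \left(-26\right)\right) - 31 \left(57 - 31\right)\right) + \left(671 - 565\right) = \left(\left(-12 - 494\right) - 806\right) + 106 = \left(-506 - 806\right) + 106 = -1312 + 106 = -1206$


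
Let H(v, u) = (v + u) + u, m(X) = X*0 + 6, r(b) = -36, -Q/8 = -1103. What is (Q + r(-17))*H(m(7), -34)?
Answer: -544856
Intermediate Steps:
Q = 8824 (Q = -8*(-1103) = 8824)
m(X) = 6 (m(X) = 0 + 6 = 6)
H(v, u) = v + 2*u (H(v, u) = (u + v) + u = v + 2*u)
(Q + r(-17))*H(m(7), -34) = (8824 - 36)*(6 + 2*(-34)) = 8788*(6 - 68) = 8788*(-62) = -544856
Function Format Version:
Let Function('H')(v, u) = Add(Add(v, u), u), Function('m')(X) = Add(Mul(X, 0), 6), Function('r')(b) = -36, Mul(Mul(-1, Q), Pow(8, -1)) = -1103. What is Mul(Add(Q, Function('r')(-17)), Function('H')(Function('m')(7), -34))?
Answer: -544856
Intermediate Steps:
Q = 8824 (Q = Mul(-8, -1103) = 8824)
Function('m')(X) = 6 (Function('m')(X) = Add(0, 6) = 6)
Function('H')(v, u) = Add(v, Mul(2, u)) (Function('H')(v, u) = Add(Add(u, v), u) = Add(v, Mul(2, u)))
Mul(Add(Q, Function('r')(-17)), Function('H')(Function('m')(7), -34)) = Mul(Add(8824, -36), Add(6, Mul(2, -34))) = Mul(8788, Add(6, -68)) = Mul(8788, -62) = -544856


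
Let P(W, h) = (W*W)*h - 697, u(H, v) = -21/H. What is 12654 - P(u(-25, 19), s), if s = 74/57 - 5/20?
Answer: 634137367/47500 ≈ 13350.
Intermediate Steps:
s = 239/228 (s = 74*(1/57) - 5*1/20 = 74/57 - 1/4 = 239/228 ≈ 1.0482)
P(W, h) = -697 + h*W**2 (P(W, h) = W**2*h - 697 = h*W**2 - 697 = -697 + h*W**2)
12654 - P(u(-25, 19), s) = 12654 - (-697 + 239*(-21/(-25))**2/228) = 12654 - (-697 + 239*(-21*(-1/25))**2/228) = 12654 - (-697 + 239*(21/25)**2/228) = 12654 - (-697 + (239/228)*(441/625)) = 12654 - (-697 + 35133/47500) = 12654 - 1*(-33072367/47500) = 12654 + 33072367/47500 = 634137367/47500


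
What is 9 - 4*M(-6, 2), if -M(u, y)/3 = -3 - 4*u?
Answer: 261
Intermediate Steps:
M(u, y) = 9 + 12*u (M(u, y) = -3*(-3 - 4*u) = 9 + 12*u)
9 - 4*M(-6, 2) = 9 - 4*(9 + 12*(-6)) = 9 - 4*(9 - 72) = 9 - 4*(-63) = 9 + 252 = 261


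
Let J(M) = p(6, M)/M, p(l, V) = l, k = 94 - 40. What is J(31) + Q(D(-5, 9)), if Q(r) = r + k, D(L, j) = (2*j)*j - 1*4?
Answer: 6578/31 ≈ 212.19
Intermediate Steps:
k = 54
D(L, j) = -4 + 2*j² (D(L, j) = 2*j² - 4 = -4 + 2*j²)
Q(r) = 54 + r (Q(r) = r + 54 = 54 + r)
J(M) = 6/M
J(31) + Q(D(-5, 9)) = 6/31 + (54 + (-4 + 2*9²)) = 6*(1/31) + (54 + (-4 + 2*81)) = 6/31 + (54 + (-4 + 162)) = 6/31 + (54 + 158) = 6/31 + 212 = 6578/31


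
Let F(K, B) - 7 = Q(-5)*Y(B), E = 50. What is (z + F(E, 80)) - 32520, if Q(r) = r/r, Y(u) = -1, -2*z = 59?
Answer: -65087/2 ≈ -32544.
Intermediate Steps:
z = -59/2 (z = -½*59 = -59/2 ≈ -29.500)
Q(r) = 1
F(K, B) = 6 (F(K, B) = 7 + 1*(-1) = 7 - 1 = 6)
(z + F(E, 80)) - 32520 = (-59/2 + 6) - 32520 = -47/2 - 32520 = -65087/2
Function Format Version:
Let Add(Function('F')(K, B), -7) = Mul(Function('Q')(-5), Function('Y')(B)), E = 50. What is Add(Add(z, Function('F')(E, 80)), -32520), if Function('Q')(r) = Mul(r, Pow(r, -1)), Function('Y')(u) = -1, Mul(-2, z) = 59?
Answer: Rational(-65087, 2) ≈ -32544.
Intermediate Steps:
z = Rational(-59, 2) (z = Mul(Rational(-1, 2), 59) = Rational(-59, 2) ≈ -29.500)
Function('Q')(r) = 1
Function('F')(K, B) = 6 (Function('F')(K, B) = Add(7, Mul(1, -1)) = Add(7, -1) = 6)
Add(Add(z, Function('F')(E, 80)), -32520) = Add(Add(Rational(-59, 2), 6), -32520) = Add(Rational(-47, 2), -32520) = Rational(-65087, 2)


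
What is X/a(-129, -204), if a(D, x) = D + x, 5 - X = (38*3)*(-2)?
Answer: -233/333 ≈ -0.69970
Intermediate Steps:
X = 233 (X = 5 - 38*3*(-2) = 5 - 114*(-2) = 5 - 1*(-228) = 5 + 228 = 233)
X/a(-129, -204) = 233/(-129 - 204) = 233/(-333) = 233*(-1/333) = -233/333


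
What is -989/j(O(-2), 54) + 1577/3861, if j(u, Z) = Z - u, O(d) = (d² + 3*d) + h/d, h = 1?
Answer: -7458857/436293 ≈ -17.096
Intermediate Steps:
O(d) = 1/d + d² + 3*d (O(d) = (d² + 3*d) + 1/d = 1/d + d² + 3*d)
-989/j(O(-2), 54) + 1577/3861 = -989/(54 - (1 + (-2)²*(3 - 2))/(-2)) + 1577/3861 = -989/(54 - (-1)*(1 + 4*1)/2) + 1577*(1/3861) = -989/(54 - (-1)*(1 + 4)/2) + 1577/3861 = -989/(54 - (-1)*5/2) + 1577/3861 = -989/(54 - 1*(-5/2)) + 1577/3861 = -989/(54 + 5/2) + 1577/3861 = -989/113/2 + 1577/3861 = -989*2/113 + 1577/3861 = -1978/113 + 1577/3861 = -7458857/436293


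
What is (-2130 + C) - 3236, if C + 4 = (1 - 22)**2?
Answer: -4929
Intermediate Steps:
C = 437 (C = -4 + (1 - 22)**2 = -4 + (-21)**2 = -4 + 441 = 437)
(-2130 + C) - 3236 = (-2130 + 437) - 3236 = -1693 - 3236 = -4929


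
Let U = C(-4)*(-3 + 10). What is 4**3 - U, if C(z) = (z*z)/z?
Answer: 92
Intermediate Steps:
C(z) = z (C(z) = z**2/z = z)
U = -28 (U = -4*(-3 + 10) = -4*7 = -28)
4**3 - U = 4**3 - 1*(-28) = 64 + 28 = 92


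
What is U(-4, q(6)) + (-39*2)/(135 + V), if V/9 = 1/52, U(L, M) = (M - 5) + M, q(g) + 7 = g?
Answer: -17753/2343 ≈ -7.5770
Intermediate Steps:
q(g) = -7 + g
U(L, M) = -5 + 2*M (U(L, M) = (-5 + M) + M = -5 + 2*M)
V = 9/52 ≈ 0.17308
U(-4, q(6)) + (-39*2)/(135 + V) = (-5 + 2*(-7 + 6)) + (-39*2)/(135 + 9/52) = (-5 + 2*(-1)) - 78/(7029/52) = (-5 - 2) + (52/7029)*(-78) = -7 - 1352/2343 = -17753/2343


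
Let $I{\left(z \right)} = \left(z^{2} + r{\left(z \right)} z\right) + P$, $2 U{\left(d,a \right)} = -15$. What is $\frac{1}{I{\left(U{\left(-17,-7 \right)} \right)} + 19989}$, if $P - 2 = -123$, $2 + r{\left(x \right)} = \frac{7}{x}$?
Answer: $\frac{4}{79785} \approx 5.0135 \cdot 10^{-5}$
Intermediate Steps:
$r{\left(x \right)} = -2 + \frac{7}{x}$
$P = -121$ ($P = 2 - 123 = -121$)
$U{\left(d,a \right)} = - \frac{15}{2}$ ($U{\left(d,a \right)} = \frac{1}{2} \left(-15\right) = - \frac{15}{2}$)
$I{\left(z \right)} = -121 + z^{2} + z \left(-2 + \frac{7}{z}\right)$ ($I{\left(z \right)} = \left(z^{2} + \left(-2 + \frac{7}{z}\right) z\right) - 121 = \left(z^{2} + z \left(-2 + \frac{7}{z}\right)\right) - 121 = -121 + z^{2} + z \left(-2 + \frac{7}{z}\right)$)
$\frac{1}{I{\left(U{\left(-17,-7 \right)} \right)} + 19989} = \frac{1}{\left(-114 + \left(- \frac{15}{2}\right)^{2} - -15\right) + 19989} = \frac{1}{\left(-114 + \frac{225}{4} + 15\right) + 19989} = \frac{1}{- \frac{171}{4} + 19989} = \frac{1}{\frac{79785}{4}} = \frac{4}{79785}$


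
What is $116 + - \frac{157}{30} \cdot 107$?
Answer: $- \frac{13319}{30} \approx -443.97$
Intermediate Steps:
$116 + - \frac{157}{30} \cdot 107 = 116 + \left(-157\right) \frac{1}{30} \cdot 107 = 116 - \frac{16799}{30} = - \frac{13319}{30}$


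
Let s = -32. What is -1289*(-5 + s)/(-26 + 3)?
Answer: -47693/23 ≈ -2073.6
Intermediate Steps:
-1289*(-5 + s)/(-26 + 3) = -1289*(-5 - 32)/(-26 + 3) = -(-47693)/(-23) = -(-47693)*(-1)/23 = -1289*37/23 = -47693/23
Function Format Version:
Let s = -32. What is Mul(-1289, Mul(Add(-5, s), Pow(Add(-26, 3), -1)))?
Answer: Rational(-47693, 23) ≈ -2073.6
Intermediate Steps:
Mul(-1289, Mul(Add(-5, s), Pow(Add(-26, 3), -1))) = Mul(-1289, Mul(Add(-5, -32), Pow(Add(-26, 3), -1))) = Mul(-1289, Mul(-37, Pow(-23, -1))) = Mul(-1289, Mul(-37, Rational(-1, 23))) = Mul(-1289, Rational(37, 23)) = Rational(-47693, 23)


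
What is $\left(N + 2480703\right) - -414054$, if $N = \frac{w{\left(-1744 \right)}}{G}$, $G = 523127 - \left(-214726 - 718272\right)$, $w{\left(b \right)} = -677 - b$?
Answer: $\frac{383193457972}{132375} \approx 2.8948 \cdot 10^{6}$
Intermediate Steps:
$G = 1456125$ ($G = 523127 - -932998 = 523127 + 932998 = 1456125$)
$N = \frac{97}{132375}$ ($N = \frac{-677 - -1744}{1456125} = \left(-677 + 1744\right) \frac{1}{1456125} = 1067 \cdot \frac{1}{1456125} = \frac{97}{132375} \approx 0.00073277$)
$\left(N + 2480703\right) - -414054 = \left(\frac{97}{132375} + 2480703\right) - -414054 = \frac{328383059722}{132375} + \left(-1072220 + 1486274\right) = \frac{328383059722}{132375} + 414054 = \frac{383193457972}{132375}$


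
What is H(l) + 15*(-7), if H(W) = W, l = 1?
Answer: -104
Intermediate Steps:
H(l) + 15*(-7) = 1 + 15*(-7) = 1 - 105 = -104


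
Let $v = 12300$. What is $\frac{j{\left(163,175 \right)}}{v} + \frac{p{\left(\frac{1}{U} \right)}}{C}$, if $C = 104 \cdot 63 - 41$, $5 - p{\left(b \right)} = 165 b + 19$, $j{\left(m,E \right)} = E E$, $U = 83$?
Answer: $\frac{661353041}{265883196} \approx 2.4874$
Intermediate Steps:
$j{\left(m,E \right)} = E^{2}$
$p{\left(b \right)} = -14 - 165 b$ ($p{\left(b \right)} = 5 - \left(165 b + 19\right) = 5 - \left(19 + 165 b\right) = -14 - 165 b$)
$C = 6511$ ($C = 6552 - 41 = 6511$)
$\frac{j{\left(163,175 \right)}}{v} + \frac{p{\left(\frac{1}{U} \right)}}{C} = \frac{175^{2}}{12300} + \frac{-14 - \frac{165}{83}}{6511} = 30625 \cdot \frac{1}{12300} + \left(-14 - \frac{165}{83}\right) \frac{1}{6511} = \frac{1225}{492} + \left(-14 - \frac{165}{83}\right) \frac{1}{6511} = \frac{1225}{492} - \frac{1327}{540413} = \frac{661353041}{265883196}$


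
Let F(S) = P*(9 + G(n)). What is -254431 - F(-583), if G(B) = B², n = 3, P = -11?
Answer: -254233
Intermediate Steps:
F(S) = -198 (F(S) = -11*(9 + 3²) = -11*(9 + 9) = -11*18 = -198)
-254431 - F(-583) = -254431 - 1*(-198) = -254431 + 198 = -254233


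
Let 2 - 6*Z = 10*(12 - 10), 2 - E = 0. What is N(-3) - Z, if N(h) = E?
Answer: 5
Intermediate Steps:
E = 2 (E = 2 - 1*0 = 2 + 0 = 2)
N(h) = 2
Z = -3 (Z = ⅓ - 5*(12 - 10)/3 = ⅓ - 5*2/3 = ⅓ - ⅙*20 = ⅓ - 10/3 = -3)
N(-3) - Z = 2 - 1*(-3) = 2 + 3 = 5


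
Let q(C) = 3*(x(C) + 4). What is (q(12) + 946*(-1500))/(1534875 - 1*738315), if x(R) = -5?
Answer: -473001/265520 ≈ -1.7814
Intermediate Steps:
q(C) = -3 (q(C) = 3*(-5 + 4) = 3*(-1) = -3)
(q(12) + 946*(-1500))/(1534875 - 1*738315) = (-3 + 946*(-1500))/(1534875 - 1*738315) = (-3 - 1419000)/(1534875 - 738315) = -1419003/796560 = -1419003*1/796560 = -473001/265520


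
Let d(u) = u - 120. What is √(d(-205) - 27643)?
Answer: 8*I*√437 ≈ 167.24*I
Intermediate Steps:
d(u) = -120 + u
√(d(-205) - 27643) = √((-120 - 205) - 27643) = √(-325 - 27643) = √(-27968) = 8*I*√437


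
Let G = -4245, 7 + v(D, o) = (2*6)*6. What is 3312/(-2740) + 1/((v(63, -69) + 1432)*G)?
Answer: -1052349221/870602805 ≈ -1.2088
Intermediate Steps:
v(D, o) = 65 (v(D, o) = -7 + (2*6)*6 = -7 + 12*6 = -7 + 72 = 65)
3312/(-2740) + 1/((v(63, -69) + 1432)*G) = 3312/(-2740) + 1/((65 + 1432)*(-4245)) = 3312*(-1/2740) - 1/4245/1497 = -828/685 + (1/1497)*(-1/4245) = -828/685 - 1/6354765 = -1052349221/870602805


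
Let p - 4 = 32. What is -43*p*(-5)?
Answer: 7740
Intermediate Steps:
p = 36 (p = 4 + 32 = 36)
-43*p*(-5) = -43*36*(-5) = -1548*(-5) = 7740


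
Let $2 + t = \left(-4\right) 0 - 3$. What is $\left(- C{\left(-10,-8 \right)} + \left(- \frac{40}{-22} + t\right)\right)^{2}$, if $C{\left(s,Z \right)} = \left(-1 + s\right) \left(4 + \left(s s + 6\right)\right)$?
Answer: $\frac{176225625}{121} \approx 1.4564 \cdot 10^{6}$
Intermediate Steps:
$C{\left(s,Z \right)} = \left(-1 + s\right) \left(10 + s^{2}\right)$ ($C{\left(s,Z \right)} = \left(-1 + s\right) \left(4 + \left(s^{2} + 6\right)\right) = \left(-1 + s\right) \left(4 + \left(6 + s^{2}\right)\right) = \left(-1 + s\right) \left(10 + s^{2}\right)$)
$t = -5$ ($t = -2 - 3 = -5$)
$\left(- C{\left(-10,-8 \right)} + \left(- \frac{40}{-22} + t\right)\right)^{2} = \left(- (-10 + \left(-10\right)^{3} - \left(-10\right)^{2} + 10 \left(-10\right)) - \left(5 + \frac{40}{-22}\right)\right)^{2} = \left(- (-10 - 1000 - 100 - 100) - \frac{35}{11}\right)^{2} = \left(- (-10 - 1000 - 100 - 100) + \left(\frac{20}{11} - 5\right)\right)^{2} = \left(\left(-1\right) \left(-1210\right) - \frac{35}{11}\right)^{2} = \left(1210 - \frac{35}{11}\right)^{2} = \left(\frac{13275}{11}\right)^{2} = \frac{176225625}{121}$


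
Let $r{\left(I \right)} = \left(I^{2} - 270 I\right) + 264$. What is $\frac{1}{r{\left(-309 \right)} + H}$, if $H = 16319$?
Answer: $\frac{1}{195494} \approx 5.1152 \cdot 10^{-6}$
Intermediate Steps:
$r{\left(I \right)} = 264 + I^{2} - 270 I$
$\frac{1}{r{\left(-309 \right)} + H} = \frac{1}{\left(264 + \left(-309\right)^{2} - -83430\right) + 16319} = \frac{1}{\left(264 + 95481 + 83430\right) + 16319} = \frac{1}{179175 + 16319} = \frac{1}{195494}$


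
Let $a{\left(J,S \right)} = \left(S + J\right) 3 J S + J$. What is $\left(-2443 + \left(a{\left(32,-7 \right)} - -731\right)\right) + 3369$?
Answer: $-15111$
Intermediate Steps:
$a{\left(J,S \right)} = J + J S \left(3 J + 3 S\right)$ ($a{\left(J,S \right)} = \left(J + S\right) 3 J S + J = \left(3 J + 3 S\right) J S + J = J \left(3 J + 3 S\right) S + J = J S \left(3 J + 3 S\right) + J = J + J S \left(3 J + 3 S\right)$)
$\left(-2443 + \left(a{\left(32,-7 \right)} - -731\right)\right) + 3369 = \left(-2443 + \left(32 \left(1 + 3 \left(-7\right)^{2} + 3 \cdot 32 \left(-7\right)\right) - -731\right)\right) + 3369 = \left(-2443 + \left(32 \left(1 + 3 \cdot 49 - 672\right) + 731\right)\right) + 3369 = \left(-2443 + \left(32 \left(1 + 147 - 672\right) + 731\right)\right) + 3369 = \left(-2443 + \left(32 \left(-524\right) + 731\right)\right) + 3369 = \left(-2443 + \left(-16768 + 731\right)\right) + 3369 = \left(-2443 - 16037\right) + 3369 = -18480 + 3369 = -15111$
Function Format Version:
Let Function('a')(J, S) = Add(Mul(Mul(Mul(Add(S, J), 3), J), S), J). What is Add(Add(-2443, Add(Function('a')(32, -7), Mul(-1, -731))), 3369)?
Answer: -15111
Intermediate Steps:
Function('a')(J, S) = Add(J, Mul(J, S, Add(Mul(3, J), Mul(3, S)))) (Function('a')(J, S) = Add(Mul(Mul(Mul(Add(J, S), 3), J), S), J) = Add(Mul(Mul(Add(Mul(3, J), Mul(3, S)), J), S), J) = Add(Mul(Mul(J, Add(Mul(3, J), Mul(3, S))), S), J) = Add(Mul(J, S, Add(Mul(3, J), Mul(3, S))), J) = Add(J, Mul(J, S, Add(Mul(3, J), Mul(3, S)))))
Add(Add(-2443, Add(Function('a')(32, -7), Mul(-1, -731))), 3369) = Add(Add(-2443, Add(Mul(32, Add(1, Mul(3, Pow(-7, 2)), Mul(3, 32, -7))), Mul(-1, -731))), 3369) = Add(Add(-2443, Add(Mul(32, Add(1, Mul(3, 49), -672)), 731)), 3369) = Add(Add(-2443, Add(Mul(32, Add(1, 147, -672)), 731)), 3369) = Add(Add(-2443, Add(Mul(32, -524), 731)), 3369) = Add(Add(-2443, Add(-16768, 731)), 3369) = Add(Add(-2443, -16037), 3369) = Add(-18480, 3369) = -15111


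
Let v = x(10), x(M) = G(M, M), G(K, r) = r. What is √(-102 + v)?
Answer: 2*I*√23 ≈ 9.5917*I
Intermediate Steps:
x(M) = M
v = 10
√(-102 + v) = √(-102 + 10) = √(-92) = 2*I*√23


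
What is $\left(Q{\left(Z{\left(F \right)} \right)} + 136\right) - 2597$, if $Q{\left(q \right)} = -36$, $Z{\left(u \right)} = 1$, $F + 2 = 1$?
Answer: $-2497$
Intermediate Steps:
$F = -1$ ($F = -2 + 1 = -1$)
$\left(Q{\left(Z{\left(F \right)} \right)} + 136\right) - 2597 = \left(-36 + 136\right) - 2597 = 100 - 2597 = -2497$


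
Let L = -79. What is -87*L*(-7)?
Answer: -48111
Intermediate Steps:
-87*L*(-7) = -87*(-79)*(-7) = 6873*(-7) = -48111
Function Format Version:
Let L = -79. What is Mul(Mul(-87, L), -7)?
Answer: -48111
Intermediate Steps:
Mul(Mul(-87, L), -7) = Mul(Mul(-87, -79), -7) = Mul(6873, -7) = -48111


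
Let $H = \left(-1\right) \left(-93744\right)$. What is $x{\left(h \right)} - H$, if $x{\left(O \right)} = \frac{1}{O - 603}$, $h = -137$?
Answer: $- \frac{69370561}{740} \approx -93744.0$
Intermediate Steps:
$x{\left(O \right)} = \frac{1}{-603 + O}$
$H = 93744$
$x{\left(h \right)} - H = \frac{1}{-603 - 137} - 93744 = \frac{1}{-740} - 93744 = - \frac{1}{740} - 93744 = - \frac{69370561}{740}$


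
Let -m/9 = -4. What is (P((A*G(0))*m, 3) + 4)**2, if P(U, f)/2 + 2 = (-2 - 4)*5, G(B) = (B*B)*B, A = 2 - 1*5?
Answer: 3600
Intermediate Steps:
A = -3 (A = 2 - 5 = -3)
G(B) = B**3 (G(B) = B**2*B = B**3)
m = 36 (m = -9*(-4) = 36)
P(U, f) = -64 (P(U, f) = -4 + 2*((-2 - 4)*5) = -4 + 2*(-6*5) = -4 + 2*(-30) = -4 - 60 = -64)
(P((A*G(0))*m, 3) + 4)**2 = (-64 + 4)**2 = (-60)**2 = 3600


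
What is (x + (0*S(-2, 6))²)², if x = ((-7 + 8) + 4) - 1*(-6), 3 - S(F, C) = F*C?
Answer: 121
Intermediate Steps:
S(F, C) = 3 - C*F (S(F, C) = 3 - F*C = 3 - C*F)
x = 11 (x = (1 + 4) + 6 = 5 + 6 = 11)
(x + (0*S(-2, 6))²)² = (11 + (0*(3 - 1*6*(-2)))²)² = (11 + (0*(3 + 12))²)² = (11 + (0*15)²)² = (11 + 0²)² = (11 + 0)² = 11² = 121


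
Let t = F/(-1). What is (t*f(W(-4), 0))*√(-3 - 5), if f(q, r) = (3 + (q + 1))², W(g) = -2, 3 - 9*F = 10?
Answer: 56*I*√2/9 ≈ 8.7995*I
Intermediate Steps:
F = -7/9 (F = ⅓ - ⅑*10 = ⅓ - 10/9 = -7/9 ≈ -0.77778)
t = 7/9 (t = -7/9/(-1) = -7/9*(-1) = 7/9 ≈ 0.77778)
f(q, r) = (4 + q)² (f(q, r) = (3 + (1 + q))² = (4 + q)²)
(t*f(W(-4), 0))*√(-3 - 5) = (7*(4 - 2)²/9)*√(-3 - 5) = ((7/9)*2²)*√(-8) = ((7/9)*4)*(2*I*√2) = 28*(2*I*√2)/9 = 56*I*√2/9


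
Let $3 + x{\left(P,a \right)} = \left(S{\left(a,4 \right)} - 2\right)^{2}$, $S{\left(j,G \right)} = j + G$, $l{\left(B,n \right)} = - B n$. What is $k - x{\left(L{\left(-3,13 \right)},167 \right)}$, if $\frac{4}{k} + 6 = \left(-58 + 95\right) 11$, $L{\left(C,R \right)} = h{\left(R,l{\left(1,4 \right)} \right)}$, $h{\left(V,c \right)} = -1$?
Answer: $- \frac{11451754}{401} \approx -28558.0$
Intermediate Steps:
$l{\left(B,n \right)} = - B n$
$S{\left(j,G \right)} = G + j$
$L{\left(C,R \right)} = -1$
$x{\left(P,a \right)} = -3 + \left(2 + a\right)^{2}$ ($x{\left(P,a \right)} = -3 + \left(\left(4 + a\right) - 2\right)^{2} = -3 + \left(2 + a\right)^{2}$)
$k = \frac{4}{401}$ ($k = \frac{4}{-6 + \left(-58 + 95\right) 11} = \frac{4}{-6 + 37 \cdot 11} = \frac{4}{-6 + 407} = \frac{4}{401} \approx 0.0099751$)
$k - x{\left(L{\left(-3,13 \right)},167 \right)} = \frac{4}{401} - \left(-3 + \left(2 + 167\right)^{2}\right) = \frac{4}{401} - \left(-3 + 169^{2}\right) = \frac{4}{401} - \left(-3 + 28561\right) = \frac{4}{401} - 28558 = - \frac{11451754}{401}$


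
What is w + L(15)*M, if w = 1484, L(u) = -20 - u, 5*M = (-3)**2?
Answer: 1421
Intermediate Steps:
M = 9/5 (M = (1/5)*(-3)**2 = (1/5)*9 = 9/5 ≈ 1.8000)
w + L(15)*M = 1484 + (-20 - 1*15)*(9/5) = 1484 + (-20 - 15)*(9/5) = 1484 - 35*9/5 = 1484 - 63 = 1421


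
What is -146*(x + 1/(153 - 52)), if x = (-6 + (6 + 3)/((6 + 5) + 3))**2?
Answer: -41487433/9898 ≈ -4191.5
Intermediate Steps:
x = 5625/196 (x = (-6 + 9/(11 + 3))**2 = (-6 + 9/14)**2 = (-75/14)**2 = 5625/196 ≈ 28.699)
-146*(x + 1/(153 - 52)) = -146*(5625/196 + 1/(153 - 52)) = -146*(5625/196 + 1/101) = -146*568321/19796 = -41487433/9898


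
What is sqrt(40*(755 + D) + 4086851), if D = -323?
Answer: sqrt(4104131) ≈ 2025.9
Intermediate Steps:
sqrt(40*(755 + D) + 4086851) = sqrt(40*(755 - 323) + 4086851) = sqrt(40*432 + 4086851) = sqrt(17280 + 4086851) = sqrt(4104131)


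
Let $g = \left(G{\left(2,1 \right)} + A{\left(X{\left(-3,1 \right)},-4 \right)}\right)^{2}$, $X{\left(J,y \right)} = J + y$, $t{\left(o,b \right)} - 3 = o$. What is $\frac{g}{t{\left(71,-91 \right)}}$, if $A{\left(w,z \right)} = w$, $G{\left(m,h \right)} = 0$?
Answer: $\frac{2}{37} \approx 0.054054$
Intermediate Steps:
$t{\left(o,b \right)} = 3 + o$
$g = 4$ ($g = \left(0 + \left(-3 + 1\right)\right)^{2} = \left(0 - 2\right)^{2} = \left(-2\right)^{2} = 4$)
$\frac{g}{t{\left(71,-91 \right)}} = \frac{4}{3 + 71} = \frac{4}{74} = 4 \cdot \frac{1}{74} = \frac{2}{37}$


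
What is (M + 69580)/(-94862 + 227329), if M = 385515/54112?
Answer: 3765498475/7168054304 ≈ 0.52532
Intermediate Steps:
M = 385515/54112 (M = 385515*(1/54112) = 385515/54112 ≈ 7.1244)
(M + 69580)/(-94862 + 227329) = (385515/54112 + 69580)/(-94862 + 227329) = (3765498475/54112)/132467 = (3765498475/54112)*(1/132467) = 3765498475/7168054304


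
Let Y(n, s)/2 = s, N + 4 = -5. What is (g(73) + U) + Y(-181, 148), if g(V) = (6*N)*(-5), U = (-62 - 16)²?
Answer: 6650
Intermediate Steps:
N = -9 (N = -4 - 5 = -9)
U = 6084 (U = (-78)² = 6084)
Y(n, s) = 2*s
g(V) = 270 (g(V) = (6*(-9))*(-5) = -54*(-5) = 270)
(g(73) + U) + Y(-181, 148) = (270 + 6084) + 2*148 = 6354 + 296 = 6650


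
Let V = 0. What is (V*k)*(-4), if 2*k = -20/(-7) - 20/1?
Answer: 0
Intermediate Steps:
k = -60/7 (k = (-20/(-7) - 20/1)/2 = (-20*(-⅐) - 20*1)/2 = (20/7 - 20)/2 = (½)*(-120/7) = -60/7 ≈ -8.5714)
(V*k)*(-4) = (0*(-60/7))*(-4) = 0*(-4) = 0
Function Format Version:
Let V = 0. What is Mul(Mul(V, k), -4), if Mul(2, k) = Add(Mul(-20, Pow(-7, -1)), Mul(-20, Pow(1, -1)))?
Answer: 0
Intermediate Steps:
k = Rational(-60, 7) (k = Mul(Rational(1, 2), Add(Mul(-20, Pow(-7, -1)), Mul(-20, Pow(1, -1)))) = Mul(Rational(1, 2), Add(Mul(-20, Rational(-1, 7)), Mul(-20, 1))) = Mul(Rational(1, 2), Add(Rational(20, 7), -20)) = Mul(Rational(1, 2), Rational(-120, 7)) = Rational(-60, 7) ≈ -8.5714)
Mul(Mul(V, k), -4) = Mul(Mul(0, Rational(-60, 7)), -4) = Mul(0, -4) = 0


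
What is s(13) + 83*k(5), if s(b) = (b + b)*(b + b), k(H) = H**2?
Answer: 2751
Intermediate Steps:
s(b) = 4*b**2 (s(b) = (2*b)*(2*b) = 4*b**2)
s(13) + 83*k(5) = 4*13**2 + 83*5**2 = 4*169 + 83*25 = 676 + 2075 = 2751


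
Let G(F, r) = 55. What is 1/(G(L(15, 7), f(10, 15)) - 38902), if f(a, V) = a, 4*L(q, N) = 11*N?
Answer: -1/38847 ≈ -2.5742e-5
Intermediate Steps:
L(q, N) = 11*N/4 (L(q, N) = (11*N)/4 = 11*N/4)
1/(G(L(15, 7), f(10, 15)) - 38902) = 1/(55 - 38902) = 1/(-38847) = -1/38847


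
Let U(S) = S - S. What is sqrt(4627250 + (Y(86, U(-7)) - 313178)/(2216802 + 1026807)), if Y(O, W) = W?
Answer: 2*sqrt(1352313700077045218)/1081203 ≈ 2151.1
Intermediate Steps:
U(S) = 0
sqrt(4627250 + (Y(86, U(-7)) - 313178)/(2216802 + 1026807)) = sqrt(4627250 + (0 - 313178)/(2216802 + 1026807)) = sqrt(4627250 - 313178/3243609) = sqrt(15008989432072/3243609) = 2*sqrt(1352313700077045218)/1081203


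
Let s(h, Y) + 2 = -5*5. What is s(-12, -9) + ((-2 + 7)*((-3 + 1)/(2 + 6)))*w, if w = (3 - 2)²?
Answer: -113/4 ≈ -28.250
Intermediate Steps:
s(h, Y) = -27 (s(h, Y) = -2 - 5*5 = -2 - 25 = -27)
w = 1 (w = 1² = 1)
s(-12, -9) + ((-2 + 7)*((-3 + 1)/(2 + 6)))*w = -27 + ((-2 + 7)*((-3 + 1)/(2 + 6)))*1 = -27 + (5*(-2/8))*1 = -27 + (5*(-2*⅛))*1 = -27 + (5*(-¼))*1 = -27 - 5/4*1 = -27 - 5/4 = -113/4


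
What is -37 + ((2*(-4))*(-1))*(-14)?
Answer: -149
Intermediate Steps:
-37 + ((2*(-4))*(-1))*(-14) = -37 - 8*(-1)*(-14) = -37 + 8*(-14) = -37 - 112 = -149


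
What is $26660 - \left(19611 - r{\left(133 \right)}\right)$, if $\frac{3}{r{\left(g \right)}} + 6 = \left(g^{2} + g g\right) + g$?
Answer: $\frac{83424916}{11835} \approx 7049.0$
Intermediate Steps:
$r{\left(g \right)} = \frac{3}{-6 + g + 2 g^{2}}$ ($r{\left(g \right)} = \frac{3}{-6 + \left(\left(g^{2} + g g\right) + g\right)} = \frac{3}{-6 + \left(\left(g^{2} + g^{2}\right) + g\right)} = \frac{3}{-6 + \left(2 g^{2} + g\right)} = \frac{3}{-6 + \left(g + 2 g^{2}\right)} = \frac{3}{-6 + g + 2 g^{2}}$)
$26660 - \left(19611 - r{\left(133 \right)}\right) = 26660 - \left(19611 - \frac{3}{-6 + 133 + 2 \cdot 133^{2}}\right) = 26660 - \left(19611 - \frac{3}{-6 + 133 + 2 \cdot 17689}\right) = 26660 - \left(19611 - \frac{3}{-6 + 133 + 35378}\right) = 26660 - \left(19611 - \frac{3}{35505}\right) = 26660 - \left(19611 - 3 \cdot \frac{1}{35505}\right) = 26660 - \left(19611 - \frac{1}{11835}\right) = 26660 - \frac{232096184}{11835} = \frac{83424916}{11835}$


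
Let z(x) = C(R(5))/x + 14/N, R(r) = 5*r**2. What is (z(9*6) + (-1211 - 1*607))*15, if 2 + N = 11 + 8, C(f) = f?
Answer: -8330215/306 ≈ -27223.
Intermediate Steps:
N = 17 (N = -2 + (11 + 8) = -2 + 19 = 17)
z(x) = 14/17 + 125/x (z(x) = (5*5**2)/x + 14/17 = (5*25)/x + 14*(1/17) = 125/x + 14/17 = 14/17 + 125/x)
(z(9*6) + (-1211 - 1*607))*15 = ((14/17 + 125/((9*6))) + (-1211 - 1*607))*15 = ((14/17 + 125/54) + (-1211 - 607))*15 = ((14/17 + 125*(1/54)) - 1818)*15 = ((14/17 + 125/54) - 1818)*15 = (2881/918 - 1818)*15 = -1666043/918*15 = -8330215/306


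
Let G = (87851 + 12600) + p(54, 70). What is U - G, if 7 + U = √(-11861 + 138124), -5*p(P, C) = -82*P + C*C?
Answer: -501818/5 + √126263 ≈ -1.0001e+5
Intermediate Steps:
p(P, C) = -C²/5 + 82*P/5 (p(P, C) = -(-82*P + C*C)/5 = -(-82*P + C²)/5 = -(C² - 82*P)/5 = -C²/5 + 82*P/5)
U = -7 + √126263 (U = -7 + √(-11861 + 138124) = -7 + √126263 ≈ 348.33)
G = 501783/5 (G = (87851 + 12600) + (-⅕*70² + (82/5)*54) = 100451 + (-⅕*4900 + 4428/5) = 100451 + (-980 + 4428/5) = 100451 - 472/5 = 501783/5 ≈ 1.0036e+5)
U - G = (-7 + √126263) - 1*501783/5 = (-7 + √126263) - 501783/5 = -501818/5 + √126263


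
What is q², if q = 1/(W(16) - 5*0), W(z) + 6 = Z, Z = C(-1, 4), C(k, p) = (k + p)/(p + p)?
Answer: 64/2025 ≈ 0.031605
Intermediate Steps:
C(k, p) = (k + p)/(2*p) (C(k, p) = (k + p)/((2*p)) = (k + p)*(1/(2*p)) = (k + p)/(2*p))
Z = 3/8 (Z = (½)*(-1 + 4)/4 = (½)*(¼)*3 = 3/8 ≈ 0.37500)
W(z) = -45/8 (W(z) = -6 + 3/8 = -45/8)
q = -8/45 (q = 1/(-45/8 - 5*0) = 1/(-45/8 + 0) = 1/(-45/8) = -8/45 ≈ -0.17778)
q² = (-8/45)² = 64/2025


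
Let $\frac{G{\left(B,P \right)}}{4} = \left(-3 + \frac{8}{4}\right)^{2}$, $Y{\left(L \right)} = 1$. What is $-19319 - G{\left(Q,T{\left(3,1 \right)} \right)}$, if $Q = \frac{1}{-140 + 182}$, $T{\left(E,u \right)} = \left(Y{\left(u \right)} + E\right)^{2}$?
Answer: $-19323$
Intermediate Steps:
$T{\left(E,u \right)} = \left(1 + E\right)^{2}$
$Q = \frac{1}{42} \approx 0.02381$
$G{\left(B,P \right)} = 4$ ($G{\left(B,P \right)} = 4 \left(-3 + \frac{8}{4}\right)^{2} = 4 \left(-3 + 8 \cdot \frac{1}{4}\right)^{2} = 4 \left(-3 + 2\right)^{2} = 4 \left(-1\right)^{2} = 4 \cdot 1 = 4$)
$-19319 - G{\left(Q,T{\left(3,1 \right)} \right)} = -19319 - 4 = -19323$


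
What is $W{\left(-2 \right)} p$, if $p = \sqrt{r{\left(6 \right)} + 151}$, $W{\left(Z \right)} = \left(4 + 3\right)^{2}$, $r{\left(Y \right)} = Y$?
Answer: $49 \sqrt{157} \approx 613.97$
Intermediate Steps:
$W{\left(Z \right)} = 49$ ($W{\left(Z \right)} = 7^{2} = 49$)
$p = \sqrt{157}$ ($p = \sqrt{6 + 151} = \sqrt{157} \approx 12.53$)
$W{\left(-2 \right)} p = 49 \sqrt{157}$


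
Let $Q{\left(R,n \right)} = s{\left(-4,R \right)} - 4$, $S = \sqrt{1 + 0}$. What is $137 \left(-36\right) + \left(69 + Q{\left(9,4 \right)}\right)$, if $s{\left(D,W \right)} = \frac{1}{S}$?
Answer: $-4866$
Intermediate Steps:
$S = 1$ ($S = \sqrt{1} = 1$)
$s{\left(D,W \right)} = 1$ ($s{\left(D,W \right)} = 1^{-1} = 1$)
$Q{\left(R,n \right)} = -3$ ($Q{\left(R,n \right)} = 1 - 4 = -3$)
$137 \left(-36\right) + \left(69 + Q{\left(9,4 \right)}\right) = 137 \left(-36\right) + \left(69 - 3\right) = -4932 + 66 = -4866$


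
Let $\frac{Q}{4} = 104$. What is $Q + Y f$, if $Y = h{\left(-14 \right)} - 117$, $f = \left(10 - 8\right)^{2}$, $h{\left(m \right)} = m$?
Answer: $-108$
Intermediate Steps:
$Q = 416$ ($Q = 4 \cdot 104 = 416$)
$f = 4$ ($f = 2^{2} = 4$)
$Y = -131$ ($Y = -14 - 117 = -131$)
$Q + Y f = 416 - 524 = -108$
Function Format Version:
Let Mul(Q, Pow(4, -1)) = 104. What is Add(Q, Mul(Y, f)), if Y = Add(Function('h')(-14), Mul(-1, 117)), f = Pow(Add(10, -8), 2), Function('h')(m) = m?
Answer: -108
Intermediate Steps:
Q = 416 (Q = Mul(4, 104) = 416)
f = 4 (f = Pow(2, 2) = 4)
Y = -131 (Y = Add(-14, Mul(-1, 117)) = Add(-14, -117) = -131)
Add(Q, Mul(Y, f)) = Add(416, Mul(-131, 4)) = Add(416, -524) = -108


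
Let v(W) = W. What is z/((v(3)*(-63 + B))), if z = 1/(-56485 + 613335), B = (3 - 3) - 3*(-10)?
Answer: -1/55128150 ≈ -1.8140e-8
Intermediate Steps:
B = 30 (B = 0 + 30 = 30)
z = 1/556850 ≈ 1.7958e-6
z/((v(3)*(-63 + B))) = 1/(556850*((3*(-63 + 30)))) = 1/(556850*((3*(-33)))) = (1/556850)/(-99) = (1/556850)*(-1/99) = -1/55128150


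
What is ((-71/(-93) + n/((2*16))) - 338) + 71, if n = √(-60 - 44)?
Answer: -24760/93 + I*√26/16 ≈ -266.24 + 0.31869*I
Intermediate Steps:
n = 2*I*√26 (n = √(-104) = 2*I*√26 ≈ 10.198*I)
((-71/(-93) + n/((2*16))) - 338) + 71 = ((-71/(-93) + (2*I*√26)/((2*16))) - 338) + 71 = ((-71*(-1/93) + (2*I*√26)/32) - 338) + 71 = ((71/93 + (2*I*√26)*(1/32)) - 338) + 71 = ((71/93 + I*√26/16) - 338) + 71 = (-31363/93 + I*√26/16) + 71 = -24760/93 + I*√26/16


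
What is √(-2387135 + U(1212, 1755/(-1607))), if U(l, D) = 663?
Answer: 2*I*√596618 ≈ 1544.8*I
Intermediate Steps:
√(-2387135 + U(1212, 1755/(-1607))) = √(-2387135 + 663) = √(-2386472) = 2*I*√596618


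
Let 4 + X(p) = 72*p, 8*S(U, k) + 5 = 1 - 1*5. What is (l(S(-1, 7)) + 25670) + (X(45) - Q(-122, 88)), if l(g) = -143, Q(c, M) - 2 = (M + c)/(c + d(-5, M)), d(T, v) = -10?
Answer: 1898209/66 ≈ 28761.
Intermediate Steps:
S(U, k) = -9/8 (S(U, k) = -5/8 + (1 - 1*5)/8 = -5/8 + (1 - 5)/8 = -5/8 + (1/8)*(-4) = -5/8 - 1/2 = -9/8)
X(p) = -4 + 72*p
Q(c, M) = 2 + (M + c)/(-10 + c) (Q(c, M) = 2 + (M + c)/(c - 10) = 2 + (M + c)/(-10 + c))
(l(S(-1, 7)) + 25670) + (X(45) - Q(-122, 88)) = (-143 + 25670) + ((-4 + 72*45) - (-20 + 88 + 3*(-122))/(-10 - 122)) = 25527 + ((-4 + 3240) - (-20 + 88 - 366)/(-132)) = 25527 + (3236 - (-1)*(-298)/132) = 25527 + (3236 - 1*149/66) = 25527 + (3236 - 149/66) = 25527 + 213427/66 = 1898209/66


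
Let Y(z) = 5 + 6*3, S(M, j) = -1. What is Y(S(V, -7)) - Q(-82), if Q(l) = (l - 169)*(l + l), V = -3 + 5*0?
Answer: -41141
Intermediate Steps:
V = -3 (V = -3 + 0 = -3)
Q(l) = 2*l*(-169 + l) (Q(l) = (-169 + l)*(2*l) = 2*l*(-169 + l))
Y(z) = 23 (Y(z) = 5 + 18 = 23)
Y(S(V, -7)) - Q(-82) = 23 - 2*(-82)*(-169 - 82) = 23 - 2*(-82)*(-251) = 23 - 1*41164 = 23 - 41164 = -41141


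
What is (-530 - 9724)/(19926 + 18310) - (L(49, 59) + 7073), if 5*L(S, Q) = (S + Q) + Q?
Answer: -679326411/95590 ≈ -7106.7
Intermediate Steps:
L(S, Q) = S/5 + 2*Q/5 (L(S, Q) = ((S + Q) + Q)/5 = ((Q + S) + Q)/5 = (S + 2*Q)/5 = S/5 + 2*Q/5)
(-530 - 9724)/(19926 + 18310) - (L(49, 59) + 7073) = (-530 - 9724)/(19926 + 18310) - (((⅕)*49 + (⅖)*59) + 7073) = -10254/38236 - ((49/5 + 118/5) + 7073) = -10254*1/38236 - (167/5 + 7073) = -5127/19118 - 1*35532/5 = -5127/19118 - 35532/5 = -679326411/95590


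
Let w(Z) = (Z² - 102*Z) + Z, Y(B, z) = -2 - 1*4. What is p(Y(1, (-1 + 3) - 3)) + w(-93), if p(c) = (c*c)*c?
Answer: 17826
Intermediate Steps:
Y(B, z) = -6 (Y(B, z) = -2 - 4 = -6)
p(c) = c³ (p(c) = c²*c = c³)
w(Z) = Z² - 101*Z
p(Y(1, (-1 + 3) - 3)) + w(-93) = (-6)³ - 93*(-101 - 93) = -216 - 93*(-194) = -216 + 18042 = 17826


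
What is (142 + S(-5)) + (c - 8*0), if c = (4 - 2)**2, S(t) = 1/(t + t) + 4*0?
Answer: 1459/10 ≈ 145.90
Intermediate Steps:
S(t) = 1/(2*t) (S(t) = 1/(2*t) + 0 = 1/(2*t))
c = 4 (c = 2**2 = 4)
(142 + S(-5)) + (c - 8*0) = (142 + (1/2)/(-5)) + (4 - 8*0) = (142 + (1/2)*(-1/5)) + (4 + 0) = (142 - 1/10) + 4 = 1419/10 + 4 = 1459/10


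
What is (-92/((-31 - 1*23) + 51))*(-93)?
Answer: -2852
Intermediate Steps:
(-92/((-31 - 1*23) + 51))*(-93) = (-92/((-31 - 23) + 51))*(-93) = (-92/(-54 + 51))*(-93) = (-92/(-3))*(-93) = -1/3*(-92)*(-93) = (92/3)*(-93) = -2852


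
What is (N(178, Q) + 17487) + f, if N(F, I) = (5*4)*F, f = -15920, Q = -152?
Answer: 5127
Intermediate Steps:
N(F, I) = 20*F
(N(178, Q) + 17487) + f = (20*178 + 17487) - 15920 = (3560 + 17487) - 15920 = 21047 - 15920 = 5127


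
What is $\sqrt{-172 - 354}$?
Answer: $i \sqrt{526} \approx 22.935 i$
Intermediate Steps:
$\sqrt{-172 - 354} = \sqrt{-526} = i \sqrt{526}$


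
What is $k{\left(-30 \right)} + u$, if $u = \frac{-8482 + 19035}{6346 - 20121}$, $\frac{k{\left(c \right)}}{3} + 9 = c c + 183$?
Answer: $\frac{44372497}{13775} \approx 3221.2$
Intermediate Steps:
$k{\left(c \right)} = 522 + 3 c^{2}$ ($k{\left(c \right)} = -27 + 3 \left(c c + 183\right) = -27 + 3 \left(c^{2} + 183\right) = -27 + 3 \left(183 + c^{2}\right) = -27 + \left(549 + 3 c^{2}\right) = 522 + 3 c^{2}$)
$u = - \frac{10553}{13775}$ ($u = \frac{10553}{-13775} = 10553 \left(- \frac{1}{13775}\right) = - \frac{10553}{13775} \approx -0.7661$)
$k{\left(-30 \right)} + u = \left(522 + 3 \left(-30\right)^{2}\right) - \frac{10553}{13775} = \left(522 + 3 \cdot 900\right) - \frac{10553}{13775} = \left(522 + 2700\right) - \frac{10553}{13775} = 3222 - \frac{10553}{13775} = \frac{44372497}{13775}$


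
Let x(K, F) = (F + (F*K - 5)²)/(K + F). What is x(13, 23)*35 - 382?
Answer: 3012313/36 ≈ 83675.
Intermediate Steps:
x(K, F) = (F + (-5 + F*K)²)/(F + K)
x(13, 23)*35 - 382 = ((23 + (-5 + 23*13)²)/(23 + 13))*35 - 382 = ((23 + (-5 + 299)²)/36)*35 - 382 = ((23 + 294²)/36)*35 - 382 = ((23 + 86436)/36)*35 - 382 = ((1/36)*86459)*35 - 382 = (86459/36)*35 - 382 = 3026065/36 - 382 = 3012313/36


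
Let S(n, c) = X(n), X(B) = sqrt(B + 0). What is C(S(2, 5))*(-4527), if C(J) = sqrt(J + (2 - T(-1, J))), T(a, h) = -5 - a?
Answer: -4527*sqrt(6 + sqrt(2)) ≈ -12327.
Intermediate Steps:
X(B) = sqrt(B)
S(n, c) = sqrt(n)
C(J) = sqrt(6 + J) (C(J) = sqrt(J + (2 - (-5 - 1*(-1)))) = sqrt(J + (2 - (-5 + 1))) = sqrt(J + (2 - 1*(-4))) = sqrt(J + (2 + 4)) = sqrt(J + 6) = sqrt(6 + J))
C(S(2, 5))*(-4527) = sqrt(6 + sqrt(2))*(-4527) = -4527*sqrt(6 + sqrt(2))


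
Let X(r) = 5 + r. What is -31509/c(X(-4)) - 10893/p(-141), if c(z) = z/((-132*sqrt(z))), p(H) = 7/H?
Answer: 30650229/7 ≈ 4.3786e+6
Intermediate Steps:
c(z) = -sqrt(z)/132 (c(z) = z*(-1/(132*sqrt(z))) = -sqrt(z)/132)
-31509/c(X(-4)) - 10893/p(-141) = -31509*(-132/sqrt(5 - 4)) - 10893/(7/(-141)) = -31509/((-sqrt(1)/132)) - 10893/(7*(-1/141)) = -31509/((-1/132*1)) - 10893/(-7/141) = -31509/(-1/132) - 10893*(-141/7) = -31509*(-132) + 1535913/7 = 4159188 + 1535913/7 = 30650229/7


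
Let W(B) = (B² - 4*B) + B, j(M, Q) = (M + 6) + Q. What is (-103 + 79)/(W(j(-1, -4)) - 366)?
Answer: 3/46 ≈ 0.065217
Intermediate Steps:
j(M, Q) = 6 + M + Q (j(M, Q) = (6 + M) + Q = 6 + M + Q)
W(B) = B² - 3*B
(-103 + 79)/(W(j(-1, -4)) - 366) = (-103 + 79)/((6 - 1 - 4)*(-3 + (6 - 1 - 4)) - 366) = -24/(1*(-3 + 1) - 366) = -24/(1*(-2) - 366) = -24/(-2 - 366) = -24/(-368) = -24*(-1/368) = 3/46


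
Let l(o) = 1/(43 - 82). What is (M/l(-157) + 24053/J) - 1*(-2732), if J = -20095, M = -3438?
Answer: 2749253277/20095 ≈ 1.3681e+5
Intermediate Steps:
l(o) = -1/39 (l(o) = 1/(-39) = -1/39)
(M/l(-157) + 24053/J) - 1*(-2732) = (-3438/(-1/39) + 24053/(-20095)) - 1*(-2732) = (-3438*(-39) + 24053*(-1/20095)) + 2732 = (134082 - 24053/20095) + 2732 = 2694353737/20095 + 2732 = 2749253277/20095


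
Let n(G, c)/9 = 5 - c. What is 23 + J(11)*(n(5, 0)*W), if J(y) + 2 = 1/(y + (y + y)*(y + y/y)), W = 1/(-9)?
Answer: 1814/55 ≈ 32.982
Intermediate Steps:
n(G, c) = 45 - 9*c (n(G, c) = 9*(5 - c) = 45 - 9*c)
W = -⅑ ≈ -0.11111
J(y) = -2 + 1/(y + 2*y*(1 + y)) (J(y) = -2 + 1/(y + (y + y)*(y + y/y)) = -2 + 1/(y + (2*y)*(y + 1)) = -2 + 1/(y + (2*y)*(1 + y)) = -2 + 1/(y + 2*y*(1 + y)))
23 + J(11)*(n(5, 0)*W) = 23 + ((1 - 6*11 - 4*11²)/(11*(3 + 2*11)))*((45 - 9*0)*(-⅑)) = 23 + ((1 - 66 - 4*121)/(11*(3 + 22)))*((45 + 0)*(-⅑)) = 23 + ((1/11)*(1 - 66 - 484)/25)*(45*(-⅑)) = 23 + ((1/11)*(1/25)*(-549))*(-5) = 23 - 549/275*(-5) = 23 + 549/55 = 1814/55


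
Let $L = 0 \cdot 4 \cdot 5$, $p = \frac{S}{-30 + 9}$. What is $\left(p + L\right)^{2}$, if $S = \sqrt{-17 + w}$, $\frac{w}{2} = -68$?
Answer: $- \frac{17}{49} \approx -0.34694$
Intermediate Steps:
$w = -136$ ($w = 2 \left(-68\right) = -136$)
$S = 3 i \sqrt{17}$ ($S = \sqrt{-17 - 136} = \sqrt{-153} = 3 i \sqrt{17} \approx 12.369 i$)
$p = - \frac{i \sqrt{17}}{7}$ ($p = \frac{3 i \sqrt{17}}{-30 + 9} = \frac{3 i \sqrt{17}}{-21} = 3 i \sqrt{17} \left(- \frac{1}{21}\right) = - \frac{i \sqrt{17}}{7} \approx - 0.58902 i$)
$L = 0$ ($L = 0 \cdot 5 = 0$)
$\left(p + L\right)^{2} = \left(- \frac{i \sqrt{17}}{7} + 0\right)^{2} = \left(- \frac{i \sqrt{17}}{7}\right)^{2} = - \frac{17}{49}$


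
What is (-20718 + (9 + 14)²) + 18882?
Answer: -1307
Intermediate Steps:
(-20718 + (9 + 14)²) + 18882 = (-20718 + 23²) + 18882 = (-20718 + 529) + 18882 = -20189 + 18882 = -1307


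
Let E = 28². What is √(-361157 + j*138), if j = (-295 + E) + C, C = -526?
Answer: I*√366263 ≈ 605.2*I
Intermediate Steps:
E = 784
j = -37 (j = (-295 + 784) - 526 = 489 - 526 = -37)
√(-361157 + j*138) = √(-361157 - 37*138) = √(-361157 - 5106) = √(-366263) = I*√366263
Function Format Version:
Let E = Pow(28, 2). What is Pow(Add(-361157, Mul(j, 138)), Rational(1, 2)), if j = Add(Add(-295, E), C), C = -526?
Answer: Mul(I, Pow(366263, Rational(1, 2))) ≈ Mul(605.20, I)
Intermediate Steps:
E = 784
j = -37 (j = Add(Add(-295, 784), -526) = Add(489, -526) = -37)
Pow(Add(-361157, Mul(j, 138)), Rational(1, 2)) = Pow(Add(-361157, Mul(-37, 138)), Rational(1, 2)) = Pow(Add(-361157, -5106), Rational(1, 2)) = Pow(-366263, Rational(1, 2)) = Mul(I, Pow(366263, Rational(1, 2)))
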